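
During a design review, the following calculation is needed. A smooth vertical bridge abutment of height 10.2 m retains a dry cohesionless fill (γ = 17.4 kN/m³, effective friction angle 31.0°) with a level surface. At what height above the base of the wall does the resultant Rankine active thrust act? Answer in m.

K_a = 0.3201.
The pressure distribution is triangular, so the resultant acts at H/3 above the base = 10.2/3 = 3.400 m.

3.40 m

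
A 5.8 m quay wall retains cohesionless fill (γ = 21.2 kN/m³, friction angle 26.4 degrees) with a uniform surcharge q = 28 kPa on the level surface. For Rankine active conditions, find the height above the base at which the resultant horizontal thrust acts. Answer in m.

2.24 m

K_a = 0.3844.
Triangular part P₁ = ½K_aγH² = 137.1 at H/3 = 1.933 m; rectangular part P₂ = K_a q H = 62.43 at H/2 = 2.900 m.
ȳ = (P₁·1.933 + P₂·2.900)/(P₁+P₂) = 2.236 m.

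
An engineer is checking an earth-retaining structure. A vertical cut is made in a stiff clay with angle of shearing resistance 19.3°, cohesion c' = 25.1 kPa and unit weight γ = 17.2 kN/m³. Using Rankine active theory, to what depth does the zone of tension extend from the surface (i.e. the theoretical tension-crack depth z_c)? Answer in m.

K_a = tan²(45° − 19.3°/2) = 0.5032; √K_a = 0.7094.
The active pressure is zero where K_a γ z = 2c√K_a, so z_c = 2c/(γ√K_a) = 2×25.1/(17.2×0.7094) = 4.114 m.

4.11 m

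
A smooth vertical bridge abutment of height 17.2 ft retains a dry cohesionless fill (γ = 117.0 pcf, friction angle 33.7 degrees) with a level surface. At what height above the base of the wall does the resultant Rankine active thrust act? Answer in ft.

5.73 ft

K_a = 0.2863.
The pressure distribution is triangular, so the resultant acts at H/3 above the base = 17.2/3 = 5.733 ft.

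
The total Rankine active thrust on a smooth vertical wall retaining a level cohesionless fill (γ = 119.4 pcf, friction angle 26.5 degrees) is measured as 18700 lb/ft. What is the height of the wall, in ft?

28.6 ft

K_a = 0.3829. P_a = ½ K_a γ H² ⇒ H = √(2P_a/(K_a γ)).
H = √(2×18700/(0.3829×119.4)) = 28.60 ft.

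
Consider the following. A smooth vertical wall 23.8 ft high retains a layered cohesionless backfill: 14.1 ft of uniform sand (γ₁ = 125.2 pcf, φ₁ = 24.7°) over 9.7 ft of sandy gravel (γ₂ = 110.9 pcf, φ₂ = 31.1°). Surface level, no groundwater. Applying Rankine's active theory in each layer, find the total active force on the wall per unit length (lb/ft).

12200 lb/ft

K_a1 = tan²(45°−24.7°/2) = 0.4106; K_a2 = tan²(45°−31.1°/2) = 0.3188.
Layer 1: σ at base = K_a1 γ₁ h₁ = 724.8 psf; P₁ = ½×724.8×14.1 = 5110.
Layer 2: σ_v at top = γ₁h₁ = 1765; σ_h top = K_a2×1765 = 562.8; σ_h base = K_a2×(1765+110.9×9.7) = 905.7.
P₂ = ½(562.8+905.7)×9.7 = 7122. Total P_a = 5110+7122 = 12230 lb/ft.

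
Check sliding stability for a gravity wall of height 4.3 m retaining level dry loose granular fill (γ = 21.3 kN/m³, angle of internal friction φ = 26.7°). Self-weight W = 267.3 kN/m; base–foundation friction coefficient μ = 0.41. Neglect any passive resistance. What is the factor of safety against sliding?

K_a = tan²(45° − 26.7°/2) = 0.3800.
P_a = ½K_aγH² = 0.5×0.3800×21.3×4.3² = 74.82 kN/m, acting at H/3 = 1.433 m above the base.
FS_sliding = μW / P_a = 0.41×267.3 / 74.82 = 1.465.

1.46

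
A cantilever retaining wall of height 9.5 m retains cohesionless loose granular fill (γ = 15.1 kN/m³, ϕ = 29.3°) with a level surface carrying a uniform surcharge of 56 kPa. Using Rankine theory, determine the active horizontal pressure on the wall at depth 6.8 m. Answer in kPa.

54.4 kPa

K_a = (1 − sin φ)/(1 + sin φ) = 0.3428.
σ_v = γz + q = 15.1 × 6.8 + 56 = 158.7 kPa.
σ_h = K_a σ_v = 0.3428 × 158.7 = 54.40 kPa.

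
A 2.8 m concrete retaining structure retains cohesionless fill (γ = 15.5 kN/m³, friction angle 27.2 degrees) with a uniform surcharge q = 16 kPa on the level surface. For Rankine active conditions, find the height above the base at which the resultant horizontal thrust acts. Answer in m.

K_a = 0.3726.
Triangular part P₁ = ½K_aγH² = 22.64 at H/3 = 0.9333 m; rectangular part P₂ = K_a q H = 16.69 at H/2 = 1.400 m.
ȳ = (P₁·0.9333 + P₂·1.400)/(P₁+P₂) = 1.131 m.

1.13 m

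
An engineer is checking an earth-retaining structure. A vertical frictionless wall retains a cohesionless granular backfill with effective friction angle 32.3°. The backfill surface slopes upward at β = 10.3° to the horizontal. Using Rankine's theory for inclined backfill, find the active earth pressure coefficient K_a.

K_a = cos β · (cos β − √(cos²β − cos²φ)) / (cos β + √(cos²β − cos²φ)).
cos β = 0.9839, cos φ = 0.8453, √(cos²β − cos²φ) = 0.5035.
K_a = 0.9839 × (0.9839 − 0.5035)/(0.9839 + 0.5035) = 0.3177.

0.318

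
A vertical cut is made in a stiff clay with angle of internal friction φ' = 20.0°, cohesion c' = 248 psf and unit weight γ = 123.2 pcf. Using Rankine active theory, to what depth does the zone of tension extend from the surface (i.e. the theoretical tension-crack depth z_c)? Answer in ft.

K_a = tan²(45° − 20.0°/2) = 0.4903; √K_a = 0.7002.
The active pressure is zero where K_a γ z = 2c√K_a, so z_c = 2c/(γ√K_a) = 2×248/(123.2×0.7002) = 5.750 ft.

5.75 ft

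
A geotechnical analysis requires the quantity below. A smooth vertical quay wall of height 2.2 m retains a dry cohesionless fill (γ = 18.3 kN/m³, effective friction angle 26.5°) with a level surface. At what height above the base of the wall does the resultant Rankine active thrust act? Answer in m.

K_a = 0.3829.
The pressure distribution is triangular, so the resultant acts at H/3 above the base = 2.2/3 = 0.7333 m.

0.733 m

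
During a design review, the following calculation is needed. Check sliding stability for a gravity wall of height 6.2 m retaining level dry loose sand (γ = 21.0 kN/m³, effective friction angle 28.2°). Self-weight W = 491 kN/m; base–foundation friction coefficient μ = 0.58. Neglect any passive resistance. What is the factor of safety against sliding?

K_a = tan²(45° − 28.2°/2) = 0.3582.
P_a = ½K_aγH² = 0.5×0.3582×21.0×6.2² = 144.6 kN/m, acting at H/3 = 2.067 m above the base.
FS_sliding = μW / P_a = 0.58×491 / 144.6 = 1.970.

1.97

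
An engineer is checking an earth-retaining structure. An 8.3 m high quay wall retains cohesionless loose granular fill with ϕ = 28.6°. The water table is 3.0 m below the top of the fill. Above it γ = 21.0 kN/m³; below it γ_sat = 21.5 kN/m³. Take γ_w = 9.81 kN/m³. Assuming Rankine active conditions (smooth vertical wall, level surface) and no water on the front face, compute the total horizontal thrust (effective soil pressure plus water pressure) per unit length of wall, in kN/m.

K_a = tan²(45° − φ/2) = 0.3525.
γ' = 21.5 − 9.81 = 11.69 kN/m³. Depth below WT = 5.3 m.
σ'_h at WT = K_a γ d_w = 22.21 kPa; at base = 22.21 + K_a γ' × 5.3 = 44.05 kPa.
P₁ (0–3.0 m) = ½×22.21×3.0 = 33.32. P₂ (3.0–8.3 m) = ½(22.21+44.05)×5.3 = 175.6.
P_w = ½ γ_w h₂² = 0.5×9.81×5.3² = 137.8. Total = 33.32+175.6+137.8 = 346.7 kN/m.

347 kN/m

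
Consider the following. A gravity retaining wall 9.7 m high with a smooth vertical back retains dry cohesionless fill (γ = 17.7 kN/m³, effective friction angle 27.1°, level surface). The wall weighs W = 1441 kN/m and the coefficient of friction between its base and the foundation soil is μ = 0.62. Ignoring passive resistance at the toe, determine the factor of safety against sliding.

2.87

K_a = tan²(45° − 27.1°/2) = 0.3741.
P_a = ½K_aγH² = 0.5×0.3741×17.7×9.7² = 311.5 kN/m, acting at H/3 = 3.233 m above the base.
FS_sliding = μW / P_a = 0.62×1441 / 311.5 = 2.868.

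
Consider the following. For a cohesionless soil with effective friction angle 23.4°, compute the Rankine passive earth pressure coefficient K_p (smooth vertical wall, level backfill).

K_p = (1 + sin φ)/(1 − sin φ) = tan²(45° + 23.4°/2) = 2.318.

2.32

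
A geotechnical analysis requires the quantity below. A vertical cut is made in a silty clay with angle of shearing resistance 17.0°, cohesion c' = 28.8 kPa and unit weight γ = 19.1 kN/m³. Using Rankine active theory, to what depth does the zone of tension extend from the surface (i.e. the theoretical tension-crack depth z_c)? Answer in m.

4.08 m

K_a = tan²(45° − 17.0°/2) = 0.5475; √K_a = 0.7400.
The active pressure is zero where K_a γ z = 2c√K_a, so z_c = 2c/(γ√K_a) = 2×28.8/(19.1×0.7400) = 4.075 m.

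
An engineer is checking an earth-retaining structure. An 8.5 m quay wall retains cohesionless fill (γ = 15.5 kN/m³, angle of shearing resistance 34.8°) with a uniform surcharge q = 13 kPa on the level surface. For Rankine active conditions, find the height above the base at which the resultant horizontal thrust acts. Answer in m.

3.07 m

K_a = 0.2733.
Triangular part P₁ = ½K_aγH² = 153.0 at H/3 = 2.833 m; rectangular part P₂ = K_a q H = 30.20 at H/2 = 4.250 m.
ȳ = (P₁·2.833 + P₂·4.250)/(P₁+P₂) = 3.067 m.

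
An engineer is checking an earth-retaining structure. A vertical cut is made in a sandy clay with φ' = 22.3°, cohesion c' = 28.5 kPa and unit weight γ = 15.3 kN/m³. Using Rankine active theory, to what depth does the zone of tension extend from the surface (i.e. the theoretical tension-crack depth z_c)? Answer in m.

5.55 m

K_a = tan²(45° − 22.3°/2) = 0.4498; √K_a = 0.6707.
The active pressure is zero where K_a γ z = 2c√K_a, so z_c = 2c/(γ√K_a) = 2×28.5/(15.3×0.6707) = 5.555 m.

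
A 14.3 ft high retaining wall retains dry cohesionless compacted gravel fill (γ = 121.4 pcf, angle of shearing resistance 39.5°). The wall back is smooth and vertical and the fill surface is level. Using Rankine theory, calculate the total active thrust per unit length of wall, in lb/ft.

2760 lb/ft

K_a = tan²(45° − φ/2) = 0.2224.
P_a = ½ K_a γ H² = 0.5 × 0.2224 × 121.4 × 14.3² = 2761 lb/ft.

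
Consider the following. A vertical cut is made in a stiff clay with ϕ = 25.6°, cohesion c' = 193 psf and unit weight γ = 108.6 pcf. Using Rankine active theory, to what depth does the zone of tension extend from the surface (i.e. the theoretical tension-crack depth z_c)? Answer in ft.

K_a = tan²(45° − 25.6°/2) = 0.3966; √K_a = 0.6297.
The active pressure is zero where K_a γ z = 2c√K_a, so z_c = 2c/(γ√K_a) = 2×193/(108.6×0.6297) = 5.644 ft.

5.64 ft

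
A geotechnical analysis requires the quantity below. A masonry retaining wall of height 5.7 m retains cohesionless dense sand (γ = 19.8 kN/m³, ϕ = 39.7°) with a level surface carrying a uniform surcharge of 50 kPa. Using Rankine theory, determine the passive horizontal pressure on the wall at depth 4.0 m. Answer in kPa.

K_p = (1 + sin φ)/(1 − sin φ) = 4.537.
σ_v = γz + q = 19.8 × 4.0 + 50 = 129.2 kPa.
σ_h = K_p σ_v = 4.537 × 129.2 = 586.1 kPa.

586 kPa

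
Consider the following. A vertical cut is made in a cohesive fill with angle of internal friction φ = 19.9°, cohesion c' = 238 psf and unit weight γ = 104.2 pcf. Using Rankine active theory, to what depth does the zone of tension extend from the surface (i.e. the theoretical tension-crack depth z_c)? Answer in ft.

K_a = tan²(45° − 19.9°/2) = 0.4921; √K_a = 0.7015.
The active pressure is zero where K_a γ z = 2c√K_a, so z_c = 2c/(γ√K_a) = 2×238/(104.2×0.7015) = 6.512 ft.

6.51 ft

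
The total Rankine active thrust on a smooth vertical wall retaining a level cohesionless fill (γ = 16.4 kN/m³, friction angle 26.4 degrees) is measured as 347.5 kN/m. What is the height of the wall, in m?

K_a = 0.3844. P_a = ½ K_a γ H² ⇒ H = √(2P_a/(K_a γ)).
H = √(2×347.5/(0.3844×16.4)) = 10.50 m.

10.5 m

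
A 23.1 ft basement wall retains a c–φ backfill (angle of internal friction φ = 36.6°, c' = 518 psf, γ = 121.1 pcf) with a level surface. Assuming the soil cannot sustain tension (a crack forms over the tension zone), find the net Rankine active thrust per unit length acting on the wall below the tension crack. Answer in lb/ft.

K_a = 0.2530; √K_a = 0.5029.
Tension-crack depth z_c = 2c/(γ√K_a) = 2×518/(121.1×0.5029) = 17.01 ft.
σ_a at base = K_a γ H − 2c√K_a = 0.2530×121.1×23.1 − 2×518×0.5029 = 186.6 psf.
P_a = ½ × 186.6 × (H − z_c) = 0.5×186.6×6.090 = 568.1 lb/ft.

568 lb/ft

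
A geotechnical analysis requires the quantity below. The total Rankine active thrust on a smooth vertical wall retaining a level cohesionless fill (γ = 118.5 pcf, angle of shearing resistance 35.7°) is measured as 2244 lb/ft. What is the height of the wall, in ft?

K_a = 0.2630. P_a = ½ K_a γ H² ⇒ H = √(2P_a/(K_a γ)).
H = √(2×2244/(0.2630×118.5)) = 12.00 ft.

12.0 ft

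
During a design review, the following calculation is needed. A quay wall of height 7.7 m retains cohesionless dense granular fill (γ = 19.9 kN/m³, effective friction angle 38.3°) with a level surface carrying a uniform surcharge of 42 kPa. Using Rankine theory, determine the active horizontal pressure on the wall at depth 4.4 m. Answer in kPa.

K_a = (1 − sin φ)/(1 + sin φ) = 0.2347.
σ_v = γz + q = 19.9 × 4.4 + 42 = 129.6 kPa.
σ_h = K_a σ_v = 0.2347 × 129.6 = 30.41 kPa.

30.4 kPa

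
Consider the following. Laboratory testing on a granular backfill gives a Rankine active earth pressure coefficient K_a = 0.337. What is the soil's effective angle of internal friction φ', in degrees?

K_a = tan²(45° − φ/2) ⇒ 45° − φ/2 = arctan(√0.337) = 30.14°.
φ = 2(45° − 30.14°) = 29.73°.

29.7°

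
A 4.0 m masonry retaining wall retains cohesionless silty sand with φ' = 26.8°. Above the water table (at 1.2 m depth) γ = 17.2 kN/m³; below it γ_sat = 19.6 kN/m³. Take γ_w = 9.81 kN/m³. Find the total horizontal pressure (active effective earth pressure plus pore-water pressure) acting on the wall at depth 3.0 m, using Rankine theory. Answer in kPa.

K_a = (1 − sin φ)/(1 + sin φ) = 0.3785.
γ' = 19.6 − 9.81 = 9.790 kN/m³.
Effective vertical stress at 3.0 m: σ'_v = 17.2×1.2 + 9.790×1.80 = 38.26 kPa.
σ'_h = K_a σ'_v = 0.3785 × 38.26 = 14.48 kPa; u = γ_w × 1.80 = 17.66 kPa.
Total σ_h = 14.48 + 17.66 = 32.14 kPa.

32.1 kPa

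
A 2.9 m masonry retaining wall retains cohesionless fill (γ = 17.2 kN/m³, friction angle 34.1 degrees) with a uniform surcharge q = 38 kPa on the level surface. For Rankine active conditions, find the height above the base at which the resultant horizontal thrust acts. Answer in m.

1.26 m

K_a = 0.2815.
Triangular part P₁ = ½K_aγH² = 20.36 at H/3 = 0.9667 m; rectangular part P₂ = K_a q H = 31.02 at H/2 = 1.450 m.
ȳ = (P₁·0.9667 + P₂·1.450)/(P₁+P₂) = 1.258 m.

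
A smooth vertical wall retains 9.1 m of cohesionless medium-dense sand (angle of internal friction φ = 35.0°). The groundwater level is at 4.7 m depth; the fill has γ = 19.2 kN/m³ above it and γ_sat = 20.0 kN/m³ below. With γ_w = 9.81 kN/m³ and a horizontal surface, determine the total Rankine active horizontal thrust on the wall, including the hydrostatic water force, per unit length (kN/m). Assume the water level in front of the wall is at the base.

287 kN/m

K_a = tan²(45° − φ/2) = 0.2710.
γ' = 20.0 − 9.81 = 10.19 kN/m³. Depth below WT = 4.4 m.
σ'_h at WT = K_a γ d_w = 24.45 kPa; at base = 24.45 + K_a γ' × 4.4 = 36.60 kPa.
P₁ (0–4.7 m) = ½×24.45×4.7 = 57.47. P₂ (4.7–9.1 m) = ½(24.45+36.60)×4.4 = 134.3.
P_w = ½ γ_w h₂² = 0.5×9.81×4.4² = 94.96. Total = 57.47+134.3+94.96 = 286.8 kN/m.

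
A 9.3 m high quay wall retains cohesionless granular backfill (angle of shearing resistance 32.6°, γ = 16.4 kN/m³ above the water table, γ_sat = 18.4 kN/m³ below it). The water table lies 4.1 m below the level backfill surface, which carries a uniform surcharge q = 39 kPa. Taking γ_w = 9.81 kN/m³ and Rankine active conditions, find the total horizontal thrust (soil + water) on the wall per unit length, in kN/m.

K_a = tan²(45° − φ/2) = 0.2997.
γ' = 18.4 − 9.81 = 8.590 kN/m³. h₂ = H − d_w = 5.2 m.
σ'_h: at surface K_a·q = 11.69; at WT K_a(q+γd_w) = 31.84; at base K_a(q+γd_w+γ'h₂) = 45.23 kPa.
P₁ = ½(11.69+31.84)×4.1 = 89.24; P₂ = ½(31.84+45.23)×5.2 = 200.4; P_w = ½γ_w h₂² = 132.6.
Total = 89.24+200.4+132.6 = 422.3 kN/m.

422 kN/m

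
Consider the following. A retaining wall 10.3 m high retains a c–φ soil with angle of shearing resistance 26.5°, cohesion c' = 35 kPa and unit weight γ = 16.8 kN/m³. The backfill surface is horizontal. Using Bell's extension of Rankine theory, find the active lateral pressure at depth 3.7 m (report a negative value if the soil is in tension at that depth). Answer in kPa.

K_a = (1 − sin φ)/(1 + sin φ) = 0.3829.
σ_a = K_a γ z − 2c√K_a = 0.3829×16.8×3.7 − 2×35×0.6188 = -19.51 kPa.

-19.5 kPa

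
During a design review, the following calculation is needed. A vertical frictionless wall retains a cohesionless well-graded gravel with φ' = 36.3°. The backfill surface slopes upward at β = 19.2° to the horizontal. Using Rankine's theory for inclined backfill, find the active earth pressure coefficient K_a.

0.297

K_a = cos β · (cos β − √(cos²β − cos²φ)) / (cos β + √(cos²β − cos²φ)).
cos β = 0.9444, cos φ = 0.8059, √(cos²β − cos²φ) = 0.4923.
K_a = 0.9444 × (0.9444 − 0.4923)/(0.9444 + 0.4923) = 0.2972.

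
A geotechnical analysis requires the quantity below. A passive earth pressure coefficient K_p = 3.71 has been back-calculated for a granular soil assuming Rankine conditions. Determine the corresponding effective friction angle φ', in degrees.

35.1°

K_p = (1+sin φ)/(1−sin φ) ⇒ sin φ = (K_p − 1)/(K_p + 1) = 0.5754.
φ = arcsin(0.5754) = 35.13°.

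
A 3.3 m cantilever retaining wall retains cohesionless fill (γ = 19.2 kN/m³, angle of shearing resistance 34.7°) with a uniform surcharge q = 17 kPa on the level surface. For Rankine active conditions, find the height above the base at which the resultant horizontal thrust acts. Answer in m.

1.29 m

K_a = 0.2745.
Triangular part P₁ = ½K_aγH² = 28.69 at H/3 = 1.100 m; rectangular part P₂ = K_a q H = 15.40 at H/2 = 1.650 m.
ȳ = (P₁·1.100 + P₂·1.650)/(P₁+P₂) = 1.292 m.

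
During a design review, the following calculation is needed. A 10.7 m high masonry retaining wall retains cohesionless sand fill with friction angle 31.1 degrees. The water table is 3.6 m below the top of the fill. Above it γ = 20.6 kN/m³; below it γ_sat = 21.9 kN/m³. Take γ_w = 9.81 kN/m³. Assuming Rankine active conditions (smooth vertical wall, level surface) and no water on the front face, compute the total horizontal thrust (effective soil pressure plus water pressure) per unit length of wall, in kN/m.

K_a = tan²(45° − φ/2) = 0.3188.
γ' = 21.9 − 9.81 = 12.09 kN/m³. Depth below WT = 7.1 m.
σ'_h at WT = K_a γ d_w = 23.64 kPa; at base = 23.64 + K_a γ' × 7.1 = 51.01 kPa.
P₁ (0–3.6 m) = ½×23.64×3.6 = 42.56. P₂ (3.6–10.7 m) = ½(23.64+51.01)×7.1 = 265.0.
P_w = ½ γ_w h₂² = 0.5×9.81×7.1² = 247.3. Total = 42.56+265.0+247.3 = 554.8 kN/m.

555 kN/m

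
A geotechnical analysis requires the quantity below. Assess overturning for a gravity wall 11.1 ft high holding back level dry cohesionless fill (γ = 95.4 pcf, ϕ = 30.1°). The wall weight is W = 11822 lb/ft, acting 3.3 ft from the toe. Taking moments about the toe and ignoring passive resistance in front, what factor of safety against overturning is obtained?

K_a = tan²(45° − 30.1°/2) = 0.3320.
P_a = ½K_aγH² = 0.5×0.3320×95.4×11.1² = 1951 lb/ft, acting at H/3 = 3.700 ft above the base.
Overturning moment M_o = P_a × H/3 = 1951 × 3.700 = 7219.
Resisting moment M_r = W × 3.3 = 11822 × 3.3 = 39010.
FS_overturning = M_r/M_o = 39010/7219 = 5.404.

5.40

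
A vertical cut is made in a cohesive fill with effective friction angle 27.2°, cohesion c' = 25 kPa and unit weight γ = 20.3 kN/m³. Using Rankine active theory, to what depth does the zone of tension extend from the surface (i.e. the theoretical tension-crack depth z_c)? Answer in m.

4.04 m

K_a = tan²(45° − 27.2°/2) = 0.3726; √K_a = 0.6104.
The active pressure is zero where K_a γ z = 2c√K_a, so z_c = 2c/(γ√K_a) = 2×25/(20.3×0.6104) = 4.035 m.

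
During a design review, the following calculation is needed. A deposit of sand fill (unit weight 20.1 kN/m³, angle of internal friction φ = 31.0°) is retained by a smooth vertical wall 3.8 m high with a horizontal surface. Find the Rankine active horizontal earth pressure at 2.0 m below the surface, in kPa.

12.9 kPa

K_a = (1 − sin φ)/(1 + sin φ) = 0.3201.
σ_h = K_a γ z = 0.3201 × 20.1 × 2.0 = 12.87 kPa.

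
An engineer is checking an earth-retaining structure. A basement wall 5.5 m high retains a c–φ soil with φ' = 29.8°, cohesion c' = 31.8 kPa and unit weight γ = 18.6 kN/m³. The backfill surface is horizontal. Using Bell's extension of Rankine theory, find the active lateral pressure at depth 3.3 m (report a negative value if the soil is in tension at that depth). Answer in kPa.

K_a = (1 − sin φ)/(1 + sin φ) = 0.3360.
σ_a = K_a γ z − 2c√K_a = 0.3360×18.6×3.3 − 2×31.8×0.5797 = -16.24 kPa.

-16.2 kPa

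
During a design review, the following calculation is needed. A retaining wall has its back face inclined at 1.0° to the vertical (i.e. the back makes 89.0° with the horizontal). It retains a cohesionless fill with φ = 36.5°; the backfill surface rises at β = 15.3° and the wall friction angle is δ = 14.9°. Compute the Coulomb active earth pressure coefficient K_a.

0.287

K_a = sin²(α+φ) / [sin²α · sin(α−δ) · (1 + √{sin(φ+δ)sin(φ−β) / (sin(α−δ)sin(α+β))})²].
With α = 89.0°, φ = 36.5°, δ = 14.9°, β = 15.3°: K_a = 0.2867.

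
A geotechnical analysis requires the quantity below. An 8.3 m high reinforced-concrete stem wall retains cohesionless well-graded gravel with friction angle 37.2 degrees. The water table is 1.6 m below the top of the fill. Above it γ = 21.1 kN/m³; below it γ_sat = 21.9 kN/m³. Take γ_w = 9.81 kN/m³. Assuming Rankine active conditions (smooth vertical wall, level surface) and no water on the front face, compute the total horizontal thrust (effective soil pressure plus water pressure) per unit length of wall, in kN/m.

349 kN/m

K_a = tan²(45° − φ/2) = 0.2464.
γ' = 21.9 − 9.81 = 12.09 kN/m³. Depth below WT = 6.7 m.
σ'_h at WT = K_a γ d_w = 8.319 kPa; at base = 8.319 + K_a γ' × 6.7 = 28.28 kPa.
P₁ (0–1.6 m) = ½×8.319×1.6 = 6.655. P₂ (1.6–8.3 m) = ½(8.319+28.28)×6.7 = 122.6.
P_w = ½ γ_w h₂² = 0.5×9.81×6.7² = 220.2. Total = 6.655+122.6+220.2 = 349.4 kN/m.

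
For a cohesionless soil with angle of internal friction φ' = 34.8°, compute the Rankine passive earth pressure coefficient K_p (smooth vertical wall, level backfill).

K_p = (1 + sin φ)/(1 − sin φ) = tan²(45° + 34.8°/2) = 3.659.

3.66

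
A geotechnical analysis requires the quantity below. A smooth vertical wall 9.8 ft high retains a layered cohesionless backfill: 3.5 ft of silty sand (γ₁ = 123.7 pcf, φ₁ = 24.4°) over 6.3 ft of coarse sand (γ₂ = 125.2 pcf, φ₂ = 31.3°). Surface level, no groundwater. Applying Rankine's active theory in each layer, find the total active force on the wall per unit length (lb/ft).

1960 lb/ft

K_a1 = tan²(45°−24.4°/2) = 0.4153; K_a2 = tan²(45°−31.3°/2) = 0.3162.
Layer 1: σ at base = K_a1 γ₁ h₁ = 179.8 psf; P₁ = ½×179.8×3.5 = 314.7.
Layer 2: σ_v at top = γ₁h₁ = 432.9; σ_h top = K_a2×432.9 = 136.9; σ_h base = K_a2×(432.9+125.2×6.3) = 386.3.
P₂ = ½(136.9+386.3)×6.3 = 1648. Total P_a = 314.7+1648 = 1963 lb/ft.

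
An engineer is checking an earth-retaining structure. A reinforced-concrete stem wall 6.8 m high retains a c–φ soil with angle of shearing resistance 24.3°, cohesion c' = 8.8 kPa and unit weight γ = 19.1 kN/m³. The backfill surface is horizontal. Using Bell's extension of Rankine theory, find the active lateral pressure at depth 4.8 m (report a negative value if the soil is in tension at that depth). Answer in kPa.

26.9 kPa

K_a = (1 − sin φ)/(1 + sin φ) = 0.4169.
σ_a = K_a γ z − 2c√K_a = 0.4169×19.1×4.8 − 2×8.8×0.6457 = 26.86 kPa.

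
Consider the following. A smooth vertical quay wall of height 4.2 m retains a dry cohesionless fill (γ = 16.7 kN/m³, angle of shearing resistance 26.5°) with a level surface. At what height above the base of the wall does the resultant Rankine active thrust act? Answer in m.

K_a = 0.3829.
The pressure distribution is triangular, so the resultant acts at H/3 above the base = 4.2/3 = 1.400 m.

1.40 m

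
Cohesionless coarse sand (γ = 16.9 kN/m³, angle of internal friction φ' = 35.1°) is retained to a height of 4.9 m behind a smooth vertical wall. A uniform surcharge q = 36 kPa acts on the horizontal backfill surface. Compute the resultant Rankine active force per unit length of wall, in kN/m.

102 kN/m

K_a = tan²(45° − φ/2) = 0.2698.
Soil triangle: ½ K_a γ H² = 0.5×0.2698×16.9×4.9² = 54.75 kN/m.
Surcharge rectangle: K_a q H = 0.2698×36×4.9 = 47.60 kN/m.
Total = 54.75 + 47.60 = 102.3 kN/m.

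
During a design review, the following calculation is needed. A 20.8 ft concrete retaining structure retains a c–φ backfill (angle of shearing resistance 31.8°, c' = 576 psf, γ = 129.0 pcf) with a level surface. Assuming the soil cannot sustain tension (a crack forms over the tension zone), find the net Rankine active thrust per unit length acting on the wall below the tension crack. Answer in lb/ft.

452 lb/ft

K_a = 0.3098; √K_a = 0.5566.
Tension-crack depth z_c = 2c/(γ√K_a) = 2×576/(129.0×0.5566) = 16.04 ft.
σ_a at base = K_a γ H − 2c√K_a = 0.3098×129.0×20.8 − 2×576×0.5566 = 190.0 psf.
P_a = ½ × 190.0 × (H − z_c) = 0.5×190.0×4.756 = 451.9 lb/ft.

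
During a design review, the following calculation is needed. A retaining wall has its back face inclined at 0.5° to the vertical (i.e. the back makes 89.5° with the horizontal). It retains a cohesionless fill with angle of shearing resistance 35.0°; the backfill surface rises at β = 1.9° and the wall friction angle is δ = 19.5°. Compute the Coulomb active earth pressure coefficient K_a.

K_a = sin²(α+φ) / [sin²α · sin(α−δ) · (1 + √{sin(φ+δ)sin(φ−β) / (sin(α−δ)sin(α+β))})²].
With α = 89.5°, φ = 35.0°, δ = 19.5°, β = 1.9°: K_a = 0.2537.

0.254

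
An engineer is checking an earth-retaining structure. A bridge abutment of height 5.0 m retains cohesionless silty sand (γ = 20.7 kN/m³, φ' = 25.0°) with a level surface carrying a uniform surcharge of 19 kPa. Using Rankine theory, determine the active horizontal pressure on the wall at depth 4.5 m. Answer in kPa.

45.5 kPa

K_a = (1 − sin φ)/(1 + sin φ) = 0.4059.
σ_v = γz + q = 20.7 × 4.5 + 19 = 112.1 kPa.
σ_h = K_a σ_v = 0.4059 × 112.1 = 45.52 kPa.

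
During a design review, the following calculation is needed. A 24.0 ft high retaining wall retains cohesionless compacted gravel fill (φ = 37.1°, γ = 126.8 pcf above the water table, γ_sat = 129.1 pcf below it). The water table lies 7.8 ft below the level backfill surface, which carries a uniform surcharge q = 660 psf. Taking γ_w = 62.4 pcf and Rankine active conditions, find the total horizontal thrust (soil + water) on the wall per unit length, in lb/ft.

19200 lb/ft

K_a = tan²(45° − φ/2) = 0.2475.
γ' = 129.1 − 62.4 = 66.70 pcf. h₂ = H − d_w = 16.2 ft.
σ'_h: at surface K_a·q = 163.3; at WT K_a(q+γd_w) = 408.1; at base K_a(q+γd_w+γ'h₂) = 675.6 psf.
P₁ = ½(163.3+408.1)×7.8 = 2229; P₂ = ½(408.1+675.6)×16.2 = 8778; P_w = ½γ_w h₂² = 8188.
Total = 2229+8778+8188 = 19190 lb/ft.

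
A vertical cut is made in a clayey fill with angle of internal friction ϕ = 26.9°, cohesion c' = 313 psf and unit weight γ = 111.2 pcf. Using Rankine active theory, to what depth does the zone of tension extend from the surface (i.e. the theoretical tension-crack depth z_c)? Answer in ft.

K_a = tan²(45° − 26.9°/2) = 0.3770; √K_a = 0.6140.
The active pressure is zero where K_a γ z = 2c√K_a, so z_c = 2c/(γ√K_a) = 2×313/(111.2×0.6140) = 9.169 ft.

9.17 ft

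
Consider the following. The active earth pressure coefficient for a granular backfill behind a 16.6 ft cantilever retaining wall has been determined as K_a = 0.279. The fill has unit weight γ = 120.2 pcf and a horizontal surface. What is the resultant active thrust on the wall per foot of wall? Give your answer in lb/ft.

4620 lb/ft

P = ½ K_a γ H² = 0.5 × 0.279 × 120.2 × 16.6² = 4621 lb/ft.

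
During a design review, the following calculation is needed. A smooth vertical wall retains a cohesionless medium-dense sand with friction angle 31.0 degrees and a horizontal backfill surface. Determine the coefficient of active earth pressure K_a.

0.320

K_a = tan²(45° − φ/2) = tan²(29.50°) = 0.3201.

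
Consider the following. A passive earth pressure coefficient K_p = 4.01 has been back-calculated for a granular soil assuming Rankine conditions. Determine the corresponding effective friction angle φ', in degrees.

K_p = (1+sin φ)/(1−sin φ) ⇒ sin φ = (K_p − 1)/(K_p + 1) = 0.6008.
φ = arcsin(0.6008) = 36.93°.

36.9°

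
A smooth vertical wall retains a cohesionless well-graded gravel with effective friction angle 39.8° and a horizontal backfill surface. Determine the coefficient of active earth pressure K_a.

0.219

K_a = tan²(45° − φ/2) = tan²(25.10°) = 0.2194.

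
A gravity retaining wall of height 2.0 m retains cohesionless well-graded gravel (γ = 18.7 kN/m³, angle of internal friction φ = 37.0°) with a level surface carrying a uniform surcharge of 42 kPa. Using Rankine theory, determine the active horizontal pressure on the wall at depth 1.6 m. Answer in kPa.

17.9 kPa

K_a = (1 − sin φ)/(1 + sin φ) = 0.2486.
σ_v = γz + q = 18.7 × 1.6 + 42 = 71.92 kPa.
σ_h = K_a σ_v = 0.2486 × 71.92 = 17.88 kPa.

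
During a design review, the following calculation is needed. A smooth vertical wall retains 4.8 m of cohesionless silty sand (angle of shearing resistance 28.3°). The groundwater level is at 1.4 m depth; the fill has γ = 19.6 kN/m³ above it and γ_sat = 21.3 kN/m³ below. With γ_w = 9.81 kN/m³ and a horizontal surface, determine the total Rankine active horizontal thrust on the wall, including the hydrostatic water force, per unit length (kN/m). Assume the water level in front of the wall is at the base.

121 kN/m

K_a = tan²(45° − φ/2) = 0.3568.
γ' = 21.3 − 9.81 = 11.49 kN/m³. Depth below WT = 3.4 m.
σ'_h at WT = K_a γ d_w = 9.790 kPa; at base = 9.790 + K_a γ' × 3.4 = 23.73 kPa.
P₁ (0–1.4 m) = ½×9.790×1.4 = 6.853. P₂ (1.4–4.8 m) = ½(9.790+23.73)×3.4 = 56.98.
P_w = ½ γ_w h₂² = 0.5×9.81×3.4² = 56.70. Total = 6.853+56.98+56.70 = 120.5 kN/m.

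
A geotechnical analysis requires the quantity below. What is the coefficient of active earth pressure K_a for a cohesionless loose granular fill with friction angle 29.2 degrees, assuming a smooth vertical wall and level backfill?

0.344

K_a = (1 − sin φ)/(1 + sin φ) = (1 − sin 29.2°)/(1 + sin 29.2°) = 0.3442.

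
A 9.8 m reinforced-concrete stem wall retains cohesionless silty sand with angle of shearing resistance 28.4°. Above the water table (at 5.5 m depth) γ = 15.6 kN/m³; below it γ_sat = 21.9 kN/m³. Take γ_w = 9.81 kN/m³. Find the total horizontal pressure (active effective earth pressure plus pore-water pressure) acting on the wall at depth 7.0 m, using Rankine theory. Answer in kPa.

51.6 kPa

K_a = (1 − sin φ)/(1 + sin φ) = 0.3554.
γ' = 21.9 − 9.81 = 12.09 kN/m³.
Effective vertical stress at 7.0 m: σ'_v = 15.6×5.5 + 12.09×1.50 = 103.9 kPa.
σ'_h = K_a σ'_v = 0.3554 × 103.9 = 36.93 kPa; u = γ_w × 1.50 = 14.71 kPa.
Total σ_h = 36.93 + 14.71 = 51.65 kPa.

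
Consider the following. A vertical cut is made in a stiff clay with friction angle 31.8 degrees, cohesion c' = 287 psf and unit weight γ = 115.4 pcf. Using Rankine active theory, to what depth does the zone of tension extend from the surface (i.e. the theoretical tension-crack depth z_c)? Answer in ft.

8.94 ft

K_a = tan²(45° − 31.8°/2) = 0.3098; √K_a = 0.5566.
The active pressure is zero where K_a γ z = 2c√K_a, so z_c = 2c/(γ√K_a) = 2×287/(115.4×0.5566) = 8.937 ft.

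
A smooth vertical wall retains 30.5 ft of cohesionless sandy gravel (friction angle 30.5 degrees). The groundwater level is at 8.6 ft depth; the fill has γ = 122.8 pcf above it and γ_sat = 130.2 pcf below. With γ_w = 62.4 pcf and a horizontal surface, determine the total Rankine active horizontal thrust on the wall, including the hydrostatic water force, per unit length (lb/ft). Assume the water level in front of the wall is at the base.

K_a = tan²(45° − φ/2) = 0.3267.
γ' = 130.2 − 62.4 = 67.80 pcf. Depth below WT = 21.9 ft.
σ'_h at WT = K_a γ d_w = 345.0 psf; at base = 345.0 + K_a γ' × 21.9 = 830.0 psf.
P₁ (0–8.6 ft) = ½×345.0×8.6 = 1483. P₂ (8.6–30.5 ft) = ½(345.0+830.0)×21.9 = 12870.
P_w = ½ γ_w h₂² = 0.5×62.4×21.9² = 14960. Total = 1483+12870+14960 = 29310 lb/ft.

29300 lb/ft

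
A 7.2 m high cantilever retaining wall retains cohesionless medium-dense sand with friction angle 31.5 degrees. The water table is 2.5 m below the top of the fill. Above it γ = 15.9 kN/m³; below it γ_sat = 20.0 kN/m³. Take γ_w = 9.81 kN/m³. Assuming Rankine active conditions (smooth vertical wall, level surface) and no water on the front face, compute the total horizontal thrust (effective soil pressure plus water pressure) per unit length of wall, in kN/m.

218 kN/m

K_a = tan²(45° − φ/2) = 0.3136.
γ' = 20.0 − 9.81 = 10.19 kN/m³. Depth below WT = 4.7 m.
σ'_h at WT = K_a γ d_w = 12.47 kPa; at base = 12.47 + K_a γ' × 4.7 = 27.49 kPa.
P₁ (0–2.5 m) = ½×12.47×2.5 = 15.58. P₂ (2.5–7.2 m) = ½(12.47+27.49)×4.7 = 93.89.
P_w = ½ γ_w h₂² = 0.5×9.81×4.7² = 108.4. Total = 15.58+93.89+108.4 = 217.8 kN/m.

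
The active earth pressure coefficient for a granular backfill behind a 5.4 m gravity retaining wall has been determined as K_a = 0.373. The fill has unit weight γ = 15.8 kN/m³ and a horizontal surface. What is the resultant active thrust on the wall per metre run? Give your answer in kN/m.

85.9 kN/m

P = ½ K_a γ H² = 0.5 × 0.373 × 15.8 × 5.4² = 85.93 kN/m.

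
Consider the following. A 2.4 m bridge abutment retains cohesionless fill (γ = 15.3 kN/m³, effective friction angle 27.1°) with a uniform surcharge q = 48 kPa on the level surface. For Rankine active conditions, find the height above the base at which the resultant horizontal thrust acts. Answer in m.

1.09 m

K_a = 0.3741.
Triangular part P₁ = ½K_aγH² = 16.48 at H/3 = 0.8000 m; rectangular part P₂ = K_a q H = 43.09 at H/2 = 1.200 m.
ȳ = (P₁·0.8000 + P₂·1.200)/(P₁+P₂) = 1.089 m.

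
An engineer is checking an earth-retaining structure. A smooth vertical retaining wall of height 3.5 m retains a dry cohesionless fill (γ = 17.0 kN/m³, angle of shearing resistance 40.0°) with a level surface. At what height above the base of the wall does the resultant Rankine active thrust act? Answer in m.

K_a = 0.2174.
The pressure distribution is triangular, so the resultant acts at H/3 above the base = 3.5/3 = 1.167 m.

1.17 m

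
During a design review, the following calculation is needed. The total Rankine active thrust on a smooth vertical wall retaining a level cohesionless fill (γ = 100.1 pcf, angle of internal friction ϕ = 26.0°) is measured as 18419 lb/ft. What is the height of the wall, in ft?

K_a = 0.3905. P_a = ½ K_a γ H² ⇒ H = √(2P_a/(K_a γ)).
H = √(2×18419/(0.3905×100.1)) = 30.70 ft.

30.7 ft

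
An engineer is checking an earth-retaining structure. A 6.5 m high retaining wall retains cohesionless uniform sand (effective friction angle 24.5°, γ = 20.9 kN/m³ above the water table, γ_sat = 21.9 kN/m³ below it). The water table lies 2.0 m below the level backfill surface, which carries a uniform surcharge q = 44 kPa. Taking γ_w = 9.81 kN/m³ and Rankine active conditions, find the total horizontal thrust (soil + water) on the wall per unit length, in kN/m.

K_a = tan²(45° − φ/2) = 0.4137.
γ' = 21.9 − 9.81 = 12.09 kN/m³. h₂ = H − d_w = 4.5 m.
σ'_h: at surface K_a·q = 18.20; at WT K_a(q+γd_w) = 35.50; at base K_a(q+γd_w+γ'h₂) = 58.01 kPa.
P₁ = ½(18.20+35.50)×2.0 = 53.70; P₂ = ½(35.50+58.01)×4.5 = 210.4; P_w = ½γ_w h₂² = 99.33.
Total = 53.70+210.4+99.33 = 363.4 kN/m.

363 kN/m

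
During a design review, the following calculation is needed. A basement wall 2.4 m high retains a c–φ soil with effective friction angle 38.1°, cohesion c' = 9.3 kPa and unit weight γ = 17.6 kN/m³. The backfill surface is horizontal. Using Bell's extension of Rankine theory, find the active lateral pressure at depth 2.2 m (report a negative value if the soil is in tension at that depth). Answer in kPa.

K_a = (1 − sin φ)/(1 + sin φ) = 0.2368.
σ_a = K_a γ z − 2c√K_a = 0.2368×17.6×2.2 − 2×9.3×0.4867 = 0.1184 kPa.

0.118 kPa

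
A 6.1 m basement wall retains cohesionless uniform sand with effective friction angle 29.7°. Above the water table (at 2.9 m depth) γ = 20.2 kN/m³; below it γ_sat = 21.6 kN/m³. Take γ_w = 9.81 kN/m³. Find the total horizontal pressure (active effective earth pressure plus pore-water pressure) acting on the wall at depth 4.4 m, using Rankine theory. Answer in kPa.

K_a = (1 − sin φ)/(1 + sin φ) = 0.3374.
γ' = 21.6 − 9.81 = 11.79 kN/m³.
Effective vertical stress at 4.4 m: σ'_v = 20.2×2.9 + 11.79×1.50 = 76.27 kPa.
σ'_h = K_a σ'_v = 0.3374 × 76.27 = 25.73 kPa; u = γ_w × 1.50 = 14.72 kPa.
Total σ_h = 25.73 + 14.72 = 40.45 kPa.

40.4 kPa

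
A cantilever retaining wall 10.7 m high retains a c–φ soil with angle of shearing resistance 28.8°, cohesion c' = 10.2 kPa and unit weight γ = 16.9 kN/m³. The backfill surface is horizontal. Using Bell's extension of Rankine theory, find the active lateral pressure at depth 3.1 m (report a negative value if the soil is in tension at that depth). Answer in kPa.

K_a = (1 − sin φ)/(1 + sin φ) = 0.3498.
σ_a = K_a γ z − 2c√K_a = 0.3498×16.9×3.1 − 2×10.2×0.5914 = 6.259 kPa.

6.26 kPa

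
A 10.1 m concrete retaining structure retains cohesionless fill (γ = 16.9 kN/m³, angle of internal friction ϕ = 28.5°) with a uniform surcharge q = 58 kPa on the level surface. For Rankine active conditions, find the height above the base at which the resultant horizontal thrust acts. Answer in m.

4.05 m

K_a = 0.3540.
Triangular part P₁ = ½K_aγH² = 305.1 at H/3 = 3.367 m; rectangular part P₂ = K_a q H = 207.3 at H/2 = 5.050 m.
ȳ = (P₁·3.367 + P₂·5.050)/(P₁+P₂) = 4.048 m.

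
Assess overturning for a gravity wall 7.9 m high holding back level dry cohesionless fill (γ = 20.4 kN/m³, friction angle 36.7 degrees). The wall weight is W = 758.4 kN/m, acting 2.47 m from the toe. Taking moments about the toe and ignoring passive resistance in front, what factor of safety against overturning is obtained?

K_a = tan²(45° − 36.7°/2) = 0.2519.
P_a = ½K_aγH² = 0.5×0.2519×20.4×7.9² = 160.3 kN/m, acting at H/3 = 2.633 m above the base.
Overturning moment M_o = P_a × H/3 = 160.3 × 2.633 = 422.2.
Resisting moment M_r = W × 2.47 = 758.4 × 2.47 = 1873.
FS_overturning = M_r/M_o = 1873/422.2 = 4.437.

4.44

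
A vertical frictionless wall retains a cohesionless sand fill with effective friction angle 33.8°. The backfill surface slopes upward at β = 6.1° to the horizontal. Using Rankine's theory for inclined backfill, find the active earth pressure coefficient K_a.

K_a = cos β · (cos β − √(cos²β − cos²φ)) / (cos β + √(cos²β − cos²φ)).
cos β = 0.9943, cos φ = 0.8310, √(cos²β − cos²φ) = 0.5461.
K_a = 0.9943 × (0.9943 − 0.5461)/(0.9943 + 0.5461) = 0.2894.

0.289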